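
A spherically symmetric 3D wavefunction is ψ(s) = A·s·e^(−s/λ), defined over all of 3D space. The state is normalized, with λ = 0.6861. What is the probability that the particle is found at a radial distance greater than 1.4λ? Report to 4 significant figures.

Integrate the radial probability density 4πs²|ψ|² over s > 1.4λ.
The full normalization integral is A²·[3·π·λ^5] = 1, fixing A².
In terms of u = s/λ (A², 4π and the length scale all cancel between numerator and denominator), P = [∫_{1.4}^{∞} u^4·e^(-2·u) du] / [∫_{0}^{∞} u^4·e^(-2·u) du].
With ∫ u^4·e^(-2·u) du = -(u^4/2 + u^3 + 3·u^2/2 + 3·u/2 + 3/4)·e^(-2·u) + C, the region integral is ≈ 0.635757 and the full one is 3/4.
This evaluates to P = 0.84768.

P ≈ 0.8477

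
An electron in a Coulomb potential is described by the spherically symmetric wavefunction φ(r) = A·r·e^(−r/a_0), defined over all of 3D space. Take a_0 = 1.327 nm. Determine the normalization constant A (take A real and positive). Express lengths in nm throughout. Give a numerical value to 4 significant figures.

A ≈ 0.1606 nm^(-5/2)

We need A² ∫|f|² 4πr² dr = 1, taking the integral from 0 to ∞.
In 3D with spherical symmetry the volume element is 4πr² dr.
The integral (without the A² prefactor) comes out to 3·π·a_0^5.
Setting this equal to 1 gives A² = 1/(3·π·a_0^5).
Substituting a_0 = 1.327 gives A² = 0.025785, so A = 0.16058.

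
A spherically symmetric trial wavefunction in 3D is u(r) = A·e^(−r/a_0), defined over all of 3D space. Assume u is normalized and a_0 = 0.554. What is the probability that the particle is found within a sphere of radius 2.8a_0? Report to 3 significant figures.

P ≈ 0.918

Integrate the radial probability density 4πr²|u|² over r ≤ 2.8a_0.
Normalization gives A² = 1/(π·a_0^3).
In terms of t = r/a_0 (A², 4π and the length scale all cancel between numerator and denominator), P = [∫_{0}^{2.8} t^2·e^(-2·t) dt] / [∫_{0}^{∞} t^2·e^(-2·t) dt].
An antiderivative of t^2·e^(-2·t) is -(2·t^2 + 2·t + 1)·e^(-2·t)/4; evaluating from 0 to 2.8 gives 1/4 - 557·e^(-28/5)/100, while the full integral is 1/4.
The region integral divided by the full integral gives P = 0.9176.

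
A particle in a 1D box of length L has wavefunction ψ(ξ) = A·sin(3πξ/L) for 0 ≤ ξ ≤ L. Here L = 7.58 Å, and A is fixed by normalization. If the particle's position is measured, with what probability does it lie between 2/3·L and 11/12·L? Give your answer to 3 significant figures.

|ψ|² is the probability density, so P = ∫_{2/3·L}^{11/12·L} |ψ|² dξ.
With A² fixed by ∫|ψ|² = 1, i.e. A² = (L/2)^(−1), substitute and integrate.
In terms of u = ξ/L (A² and the length scale cancel between numerator and denominator), P = [∫_{2/3}^{11/12} sin(3·π·u)^2 du] / [∫_{0}^{1} sin(3·π·u)^2 du].
An antiderivative of sin(3·π·u)^2 is u/2 - sin(6·π·u)/(12·π); evaluating from 2/3 to 11/12 gives 1/(12·π) + 1/8, while the full integral is 1/2.
This works out to P = (2 + 3·π)/(12·π).

P ≈ 0.303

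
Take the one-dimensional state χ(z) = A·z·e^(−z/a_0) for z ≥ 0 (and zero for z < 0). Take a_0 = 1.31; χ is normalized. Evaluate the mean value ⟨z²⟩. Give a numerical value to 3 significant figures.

By definition ⟨z²⟩ = ∫ z^2 |χ(z)|² dz.
The ratio of the moment integral to the normalization integral gives ⟨z²⟩ = 3·a_0^2.
With a_0 = 1.31, ⟨z^2⟩ = 5.148.

⟨z^2⟩ ≈ 5.15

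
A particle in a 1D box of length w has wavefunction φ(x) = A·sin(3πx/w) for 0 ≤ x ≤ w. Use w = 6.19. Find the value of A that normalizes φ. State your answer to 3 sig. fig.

Require ∫ |φ|² dx = 1 over the whole domain.
With ∫₀^w sin²(nπx/w) dx = w/2, with φ = A·sin(3πx/w), the integral evaluates to A²·[w/2].
Setting this equal to 1 gives A² = 1/(w/2).
Substituting w = 6.19 gives A² = 0.3231, so A = 0.5684.

A ≈ 0.568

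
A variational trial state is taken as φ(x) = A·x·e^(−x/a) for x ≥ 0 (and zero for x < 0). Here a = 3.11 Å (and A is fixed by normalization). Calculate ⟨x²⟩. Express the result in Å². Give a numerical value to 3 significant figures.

The expectation value is the |φ|²-weighted average of x^2: ∫ x^2|φ|² dx.
Recall ∫₀^∞ x^m e^(−x/β) dx = m!·β^(m+1), evaluating both integrals, ⟨x²⟩ = 3·a^2.
Putting a = 3.11 gives 29.02.

⟨x^2⟩ ≈ 29.0 Å^2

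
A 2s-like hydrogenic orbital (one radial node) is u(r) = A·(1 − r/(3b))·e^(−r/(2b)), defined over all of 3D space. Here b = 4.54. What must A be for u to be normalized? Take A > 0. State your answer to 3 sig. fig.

The normalization condition is ∫|u|² 4πr² dr = 1 from 0 to ∞.
In 3D with spherical symmetry the volume element is 4πr² dr.
Using ∫₀^∞ rⁿ e^(−αr) dr = n!/αⁿ⁺¹, ∫|u|² 4πr² dr = A²·(8·π·b^3/3).
Hence A² = 1/[8·π·b^3/3].
With b = 4.54: A² = 0.001276 and A = 0.03572.

A ≈ 0.0357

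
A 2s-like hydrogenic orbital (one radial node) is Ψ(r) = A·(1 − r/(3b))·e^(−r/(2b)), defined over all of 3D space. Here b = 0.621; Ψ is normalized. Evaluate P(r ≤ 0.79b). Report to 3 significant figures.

P ≈ 0.0911

P = ∫ |Ψ|² 4πr² dr over r ≤ 0.79b.
A² is fixed by ∫₀^∞ 4πr²|Ψ|² dr = 1, i.e. A² = (8·π·b^3/3)^(−1).
Let u = r/b; then A², 4π and the length scale all cancel, so P = ∫_{0}^{0.79} u^2·(1 - u/3)^2·e^(-u) du ÷ ∫_{0}^{∞} u^2·(1 - u/3)^2·e^(-u) du.
An antiderivative of u^2·(1 - u/3)^2·e^(-u) is (-u^4 + 2·u^3 - 3·u^2 - 6·u - 6)·e^(-u)/9; evaluating from 0 to 0.79 gives ≈ 0.060747, while the full integral is 2/3.
The region integral divided by the full integral gives P = 0.09112.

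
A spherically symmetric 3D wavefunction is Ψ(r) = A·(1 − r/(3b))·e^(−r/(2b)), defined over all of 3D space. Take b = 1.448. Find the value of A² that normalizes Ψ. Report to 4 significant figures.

A^2 ≈ 0.03932

The normalization condition is ∫|Ψ|² 4πr² dr = 1 from 0 to ∞.
Recall ∫₀^∞ r^m e^(−r/β) dr = m!·β^(m+1), carrying out the integral gives A² · 8·π·b^3/3.
Setting this equal to 1 gives A² = 1/(8·π·b^3/3).
With b = 1.448: A² = 0.039317 and A = 0.19828.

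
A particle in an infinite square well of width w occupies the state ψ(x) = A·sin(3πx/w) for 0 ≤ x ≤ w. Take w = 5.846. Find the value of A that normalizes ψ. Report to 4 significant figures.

A ≈ 0.5849

Normalization requires ∫|ψ|² dx = 1, integrated from 0 to w.
With ∫₀^w sin²(nπx/w) dx = w/2, with ψ = A·sin(3πx/w), the integral evaluates to A²·[w/2].
Hence A² = 1/[w/2].
With w = 5.846: A² = 0.34211 and A = 0.58491.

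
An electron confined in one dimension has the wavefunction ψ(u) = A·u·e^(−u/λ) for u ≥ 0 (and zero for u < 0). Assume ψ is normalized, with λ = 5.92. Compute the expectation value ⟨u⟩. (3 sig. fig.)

By definition ⟨u⟩ = ∫ u |ψ(u)|² du.
Using ∫₀^∞ uⁿ e^(−αu) du = n!/αⁿ⁺¹, since the A² factors cancel between numerator and denominator, ⟨u⟩ = 3·λ/2.
Putting λ = 5.92 gives 8.880.

⟨u⟩ ≈ 8.88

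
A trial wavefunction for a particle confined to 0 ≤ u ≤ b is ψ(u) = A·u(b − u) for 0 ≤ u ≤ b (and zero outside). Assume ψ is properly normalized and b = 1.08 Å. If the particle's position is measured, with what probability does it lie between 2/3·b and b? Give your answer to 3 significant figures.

P ≈ 0.210

The probability is P = ∫ |ψ|² du over [2/3·b, b].
Since A² = 1/(b^5/30), this is the region integral divided by the full normalization integral.
In terms of t = u/b (A² and the length scale cancel between numerator and denominator), P = [∫_{2/3}^{1} t^2·(1 - t)^2 dt] / [∫_{0}^{1} t^2·(1 - t)^2 dt].
With ∫ t^2·(1 - t)^2 dt = t^3·(6·t^2 - 15·t + 10)/30 + C, the region integral is 17/2430 and the full one is 1/30.
Taking the ratio, P = 17/81.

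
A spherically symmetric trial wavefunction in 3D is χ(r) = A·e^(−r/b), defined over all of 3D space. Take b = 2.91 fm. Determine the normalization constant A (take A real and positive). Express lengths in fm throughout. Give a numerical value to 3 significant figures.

We need A² ∫|f|² 4πr² dr = 1, taking the integral from 0 to ∞.
With ∫₀^∞ r^2 e^(−αr) dr = 2!/α^3, ∫|χ|² 4πr² dr = A²·(π·b^3).
Hence A² = 1/[π·b^3].
Plugging in b = 2.91 yields A = 0.1137.

A ≈ 0.114 fm^(-3/2)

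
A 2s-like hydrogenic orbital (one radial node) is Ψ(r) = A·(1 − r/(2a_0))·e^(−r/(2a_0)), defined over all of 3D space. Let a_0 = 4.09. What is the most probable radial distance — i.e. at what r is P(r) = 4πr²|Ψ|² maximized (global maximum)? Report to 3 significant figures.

The maximum of P(r) = 4πr²|Ψ|² occurs where its derivative vanishes.
Solving yields r = a_0·(√(5) + 3).
With a_0 = 4.09, the most probable radial distance is 21.42.

r ≈ 21.4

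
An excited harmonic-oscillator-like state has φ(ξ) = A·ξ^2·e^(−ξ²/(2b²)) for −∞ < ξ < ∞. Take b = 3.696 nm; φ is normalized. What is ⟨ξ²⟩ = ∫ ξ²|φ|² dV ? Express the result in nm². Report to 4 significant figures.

By definition ⟨ξ²⟩ = ∫ ξ^2 |φ(ξ)|² dξ.
Evaluating both integrals, ⟨ξ²⟩ = 5·b^2/2.
With b = 3.696, ⟨ξ^2⟩ = 34.151.

⟨ξ^2⟩ ≈ 34.15 nm^2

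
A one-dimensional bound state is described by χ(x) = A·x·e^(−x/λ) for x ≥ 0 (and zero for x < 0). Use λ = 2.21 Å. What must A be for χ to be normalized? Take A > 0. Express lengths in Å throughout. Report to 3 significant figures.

A ≈ 0.609 Å^(-3/2)

We need A² ∫|f|² dx = 1, taking the integral from 0 to ∞.
∫|χ|² dx = A²·(λ^3/4).
Hence A² = 1/[λ^3/4].
Substituting λ = 2.21 gives A² = 0.3706, so A = 0.6088.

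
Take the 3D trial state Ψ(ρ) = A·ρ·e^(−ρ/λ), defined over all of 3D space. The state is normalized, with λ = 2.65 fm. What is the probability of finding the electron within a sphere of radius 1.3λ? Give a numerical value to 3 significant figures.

With dV = 4πρ²dρ, the probability is ∫|Ψ|² dV over ρ ≤ 1.3λ.
The full normalization integral is A²·[3·π·λ^5] = 1, fixing A².
Let u = ρ/λ; then A², 4π and the length scale all cancel, so P = ∫_{0}^{1.3} u^4·e^(-2·u) du ÷ ∫_{0}^{∞} u^4·e^(-2·u) du.
Using ∫ u^4·e^(-2·u) du = -(u^4/2 + u^3 + 3·u^2/2 + 3·u/2 + 3/4)·e^(-2·u), the numerator is ≈ 0.091932 and the denominator is 3/4.
The region integral divided by the full integral gives P = 0.1226.

P ≈ 0.123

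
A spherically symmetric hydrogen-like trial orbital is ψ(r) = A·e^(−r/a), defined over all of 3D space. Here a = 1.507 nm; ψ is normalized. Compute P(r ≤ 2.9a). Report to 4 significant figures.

Integrate the radial probability density 4πr²|ψ|² over r ≤ 2.9a.
The full normalization integral is A²·[π·a^3] = 1, fixing A².
Let u = r/a; then A², 4π and the length scale all cancel, so P = ∫_{0}^{2.9} u^2·e^(-2·u) du ÷ ∫_{0}^{∞} u^2·e^(-2·u) du.
With ∫ u^2·e^(-2·u) du = -(2·u^2 + 2·u + 1)·e^(-2·u)/4 + C, the region integral is 1/4 - 1181·e^(-29/5)/200 and the full one is 1/4.
Taking the ratio yields P = 0.92849.

P ≈ 0.9285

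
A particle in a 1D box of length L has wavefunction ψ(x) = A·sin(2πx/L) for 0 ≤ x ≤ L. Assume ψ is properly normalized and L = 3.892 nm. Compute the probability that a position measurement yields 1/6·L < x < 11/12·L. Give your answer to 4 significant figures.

P ≈ 0.8878

P = ∫_{1/6·L}^{11/12·L} |ψ(x)|² dx.
Since A² = 1/(L/2), this is the region integral divided by the full normalization integral.
Substituting u = x/L, A² and the length scale cancel in the ratio: P = ∫_{1/6}^{11/12} sin(2·π·u)^2 du / ∫_{0}^{1} sin(2·π·u)^2 du.
Using ∫ sin(2·π·u)^2 du = u/2 - sin(4·π·u)/(8·π), the numerator is √(3)/(8·π) + 3/8 and the denominator is 1/2.
The result is P = (√(3) + 3·π)/(4·π).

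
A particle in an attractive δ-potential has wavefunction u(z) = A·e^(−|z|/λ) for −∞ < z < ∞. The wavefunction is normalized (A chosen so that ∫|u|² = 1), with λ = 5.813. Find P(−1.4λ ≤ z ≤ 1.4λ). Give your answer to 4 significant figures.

P ≈ 0.9392

|u|² is the probability density, so P = ∫_{−1.4λ}^{1.4λ} |u|² dz.
Since A² = 1/(λ), this is the region integral divided by the full normalization integral.
Both integrals are even about z = 0, so only the z ≥ 0 halves are needed (the factors of 2 cancel). Let t = z/λ; then A² and the length scale cancel, so P = ∫_{0}^{1.4} e^(-2·t) dt ÷ ∫_{0}^{∞} e^(-2·t) dt.
An antiderivative of e^(-2·t) is -e^(-2·t)/2; evaluating from 0 to 1.4 gives 1/2 - e^(-14/5)/2, while the full integral is 1/2.
The result is P = 0.93919.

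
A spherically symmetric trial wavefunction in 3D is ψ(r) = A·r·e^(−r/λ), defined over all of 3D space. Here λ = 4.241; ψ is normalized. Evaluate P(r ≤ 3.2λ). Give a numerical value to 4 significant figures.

P ≈ 0.7649

With dV = 4πr²dr, the probability is ∫|ψ|² dV over r ≤ 3.2λ.
Normalization gives A² = 1/(3·π·λ^5).
Let u = r/λ; then A², 4π and the length scale all cancel, so P = ∫_{0}^{3.2} u^4·e^(-2·u) du ÷ ∫_{0}^{∞} u^4·e^(-2·u) du.
Using ∫ u^4·e^(-2·u) du = -(u^4/2 + u^3 + 3·u^2/2 + 3·u/2 + 3/4)·e^(-2·u), the numerator is ≈ 0.573697 and the denominator is 3/4.
This evaluates to P = 0.76493.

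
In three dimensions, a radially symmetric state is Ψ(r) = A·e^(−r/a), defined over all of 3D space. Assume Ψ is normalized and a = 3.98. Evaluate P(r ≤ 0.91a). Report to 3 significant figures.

P ≈ 0.275

Integrate the radial probability density 4πr²|Ψ|² over r ≤ 0.91a.
A² is fixed by ∫₀^∞ 4πr²|Ψ|² dr = 1, i.e. A² = (π·a^3)^(−1).
In terms of u = r/a (A², 4π and the length scale all cancel between numerator and denominator), P = [∫_{0}^{0.91} u^2·e^(-2·u) du] / [∫_{0}^{∞} u^2·e^(-2·u) du].
An antiderivative of u^2·e^(-2·u) is -(2·u^2 + 2·u + 1)·e^(-2·u)/4; evaluating from 0 to 0.91 gives ≈ 0.068685, while the full integral is 1/4.
The region integral divided by the full integral gives P = 0.2747.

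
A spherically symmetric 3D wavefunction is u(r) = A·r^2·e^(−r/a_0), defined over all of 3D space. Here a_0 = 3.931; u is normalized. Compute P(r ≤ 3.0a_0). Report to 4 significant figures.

P ≈ 0.3937

Integrate the radial probability density 4πr²|u|² over r ≤ 3.0a_0.
The full normalization integral is A²·[45·π·a_0^7/2] = 1, fixing A².
In terms of t = r/a_0 (A², 4π and the length scale all cancel between numerator and denominator), P = [∫_{0}^{3.0} t^6·e^(-2·t) dt] / [∫_{0}^{∞} t^6·e^(-2·t) dt].
With ∫ t^6·e^(-2·t) dt = -(4·t^6 + 12·t^5 + 30·t^4 + 60·t^3 + 90·t^2 + 90·t + 45)·e^(-2·t)/8 + C, the region integral is ≈ 2.21455 and the full one is 45/8.
This evaluates to P = 0.39370.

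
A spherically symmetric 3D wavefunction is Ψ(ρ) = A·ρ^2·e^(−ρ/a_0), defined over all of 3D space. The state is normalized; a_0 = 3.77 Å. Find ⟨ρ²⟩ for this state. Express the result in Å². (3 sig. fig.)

⟨ρ^2⟩ ≈ 199 Å^2

By definition ⟨ρ²⟩ = ∫ ρ^2 |Ψ(ρ)|² 4πρ² dρ.
Since the A² factors cancel between numerator and denominator, ⟨ρ²⟩ = 14·a_0^2.
With a_0 = 3.77, ⟨ρ^2⟩ = 199.0.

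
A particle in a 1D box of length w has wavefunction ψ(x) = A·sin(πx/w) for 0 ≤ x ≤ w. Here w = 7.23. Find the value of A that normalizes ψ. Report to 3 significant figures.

A ≈ 0.526

The normalization condition is ∫|ψ|² dx = 1 from 0 to w.
With ∫₀^w sin²(nπx/w) dx = w/2, the integral (without the A² prefactor) comes out to w/2.
Setting this equal to 1 gives A² = 1/(w/2).
Substituting w = 7.23 gives A² = 0.2766, so A = 0.5260.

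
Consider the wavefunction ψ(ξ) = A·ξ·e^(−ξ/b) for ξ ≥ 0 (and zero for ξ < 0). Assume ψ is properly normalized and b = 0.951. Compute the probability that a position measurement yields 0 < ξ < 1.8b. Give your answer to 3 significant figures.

P ≈ 0.697

P = ∫_{0}^{1.8b} |ψ(ξ)|² dξ.
Since A² = 1/(b^3/4), this is the region integral divided by the full normalization integral.
Let u = ξ/b; then A² and the length scale cancel, so P = ∫_{0}^{1.8} u^2·e^(-2·u) du ÷ ∫_{0}^{∞} u^2·e^(-2·u) du.
An antiderivative of u^2·e^(-2·u) is -(2·u^2 + 2·u + 1)·e^(-2·u)/4; evaluating from 0 to 1.8 gives 1/4 - 277·e^(-18/5)/100, while the full integral is 1/4.
Evaluating gives P = 0.6973.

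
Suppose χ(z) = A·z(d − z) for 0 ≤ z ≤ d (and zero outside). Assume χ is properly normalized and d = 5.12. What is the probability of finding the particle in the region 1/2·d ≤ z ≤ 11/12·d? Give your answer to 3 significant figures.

The probability is P = ∫ |χ|² dz over [1/2·d, 11/12·d].
The normalization integral ∫|χ|²dz over the whole domain equals d^5/30·A², and A² cancels in the ratio.
Let u = z/d; then A² and the length scale cancel, so P = ∫_{1/2}^{11/12} u^2·(1 - u)^2 du ÷ ∫_{0}^{1} u^2·(1 - u)^2 du.
With ∫ u^2·(1 - u)^2 du = u^3·(6·u^2 - 15·u + 10)/30 + C, the region integral is ≈ 0.016497 and the full one is 1/30.
Evaluating gives P = 0.4949.

P ≈ 0.495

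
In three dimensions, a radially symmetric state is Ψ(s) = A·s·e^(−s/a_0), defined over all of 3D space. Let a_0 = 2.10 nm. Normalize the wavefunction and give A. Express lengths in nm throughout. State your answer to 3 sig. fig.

Normalization requires ∫|Ψ|² 4πs² ds = 1, integrated from 0 to ∞.
In 3D with spherical symmetry the volume element is 4πs² ds.
∫|Ψ|² 4πs² ds = A²·(3·π·a_0^5).
So A² = (3·π·a_0^5)^(−1).
Substituting a_0 = 2.10 gives A² = 0.002598, so A = 0.05097.

A ≈ 0.0510 nm^(-5/2)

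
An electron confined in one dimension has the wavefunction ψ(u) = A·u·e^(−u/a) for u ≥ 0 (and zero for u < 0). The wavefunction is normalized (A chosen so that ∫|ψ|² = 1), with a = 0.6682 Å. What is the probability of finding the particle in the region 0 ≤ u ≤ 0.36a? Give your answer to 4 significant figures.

P ≈ 0.03662

|ψ|² is the probability density, so P = ∫_{0}^{0.36a} |ψ|² du.
With A² fixed by ∫|ψ|² = 1, i.e. A² = (a^3/4)^(−1), substitute and integrate.
Substituting t = u/a, A² and the length scale cancel in the ratio: P = ∫_{0}^{0.36} t^2·e^(-2·t) dt / ∫_{0}^{∞} t^2·e^(-2·t) dt.
With ∫ t^2·e^(-2·t) dt = -(2·t^2 + 2·t + 1)·e^(-2·t)/4 + C, the region integral is 1/4 - 1237·e^(-18/25)/2500 and the full one is 1/4.
The result is P = 0.036620.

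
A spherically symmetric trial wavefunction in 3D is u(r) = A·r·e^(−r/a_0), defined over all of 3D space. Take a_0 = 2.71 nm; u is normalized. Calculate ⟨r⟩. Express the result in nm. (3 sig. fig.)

⟨r⟩ ≈ 6.78 nm

⟨r⟩ = ∫ r |u|² 4πr² dr over the full domain.
Since the A² factors cancel between numerator and denominator, ⟨r⟩ = 5·a_0/2.
With a_0 = 2.71, ⟨r⟩ = 6.775.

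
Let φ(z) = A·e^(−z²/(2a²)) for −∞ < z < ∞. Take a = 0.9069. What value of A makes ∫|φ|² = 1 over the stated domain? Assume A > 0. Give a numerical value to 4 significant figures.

A ≈ 0.7887

Require ∫ |φ|² dz = 1 over the whole domain.
Differentiating ∫e^(−αz²) dz = √(π/α) under α to get the higher moments, carrying out the integral gives A² · √(π)·a.
So A² = (√(π)·a)^(−1).
Substituting a = 0.9069 gives A² = 0.62211, so A = 0.78874.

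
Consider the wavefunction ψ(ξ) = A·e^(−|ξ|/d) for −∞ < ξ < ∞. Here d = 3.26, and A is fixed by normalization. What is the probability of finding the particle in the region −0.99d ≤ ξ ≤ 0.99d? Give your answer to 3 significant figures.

P ≈ 0.862

The probability is P = ∫ |ψ|² dξ over [−0.99d, 0.99d].
The normalization integral ∫|ψ|²dξ over the whole domain equals d·A², and A² cancels in the ratio.
By symmetry take twice the ξ ≥ 0 contribution in numerator and denominator; the 2's cancel. Substituting u = ξ/d, A² and the length scale cancel in the ratio: P = ∫_{0}^{0.99} e^(-2·u) du / ∫_{0}^{∞} e^(-2·u) du.
An antiderivative of e^(-2·u) is -e^(-2·u)/2; evaluating from 0 to 0.99 gives 1/2 - e^(-99/50)/2, while the full integral is 1/2.
The result is P = 0.8619.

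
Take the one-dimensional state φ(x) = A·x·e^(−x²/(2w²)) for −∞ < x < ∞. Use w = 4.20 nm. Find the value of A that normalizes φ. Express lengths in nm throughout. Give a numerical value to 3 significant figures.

A ≈ 0.123 nm^(-3/2)

Normalization requires ∫|φ|² dx = 1, integrated from −∞ to ∞.
With φ = A·x·e^(−x²/(2w²)), the integral evaluates to A²·[√(π)·w^3/2].
Hence A² = 1/[√(π)·w^3/2].
Substituting w = 4.20 gives A² = 0.01523, so A = 0.1234.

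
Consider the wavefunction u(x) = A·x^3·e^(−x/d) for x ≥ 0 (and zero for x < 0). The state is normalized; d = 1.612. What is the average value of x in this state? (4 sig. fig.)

⟨x⟩ ≈ 5.642

By definition ⟨x⟩ = ∫ x |u(x)|² dx.
Using ∫₀^∞ xⁿ e^(−αx) dx = n!/αⁿ⁺¹, the ratio of the moment integral to the normalization integral gives ⟨x⟩ = 7·d/2.
With d = 1.612, ⟨x⟩ = 5.6420.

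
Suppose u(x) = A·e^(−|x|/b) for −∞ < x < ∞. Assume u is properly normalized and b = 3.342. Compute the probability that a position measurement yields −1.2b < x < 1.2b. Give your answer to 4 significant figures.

P = ∫_{−1.2b}^{1.2b} |u(x)|² dx.
Since A² = 1/(b), this is the region integral divided by the full normalization integral.
By symmetry take twice the x ≥ 0 contribution in numerator and denominator; the 2's cancel. Let t = x/b; then A² and the length scale cancel, so P = ∫_{0}^{1.2} e^(-2·t) dt ÷ ∫_{0}^{∞} e^(-2·t) dt.
An antiderivative of e^(-2·t) is -e^(-2·t)/2; evaluating from 0 to 1.2 gives 1/2 - e^(-12/5)/2, while the full integral is 1/2.
Evaluating gives P = 0.90928.

P ≈ 0.9093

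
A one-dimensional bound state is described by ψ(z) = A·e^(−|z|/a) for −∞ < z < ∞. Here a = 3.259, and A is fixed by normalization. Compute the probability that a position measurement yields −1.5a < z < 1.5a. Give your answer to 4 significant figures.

P ≈ 0.9502

|ψ|² is the probability density, so P = ∫_{−1.5a}^{1.5a} |ψ|² dz.
With A² fixed by ∫|ψ|² = 1, i.e. A² = (a)^(−1), substitute and integrate.
Both integrals are even about z = 0, so only the z ≥ 0 halves are needed (the factors of 2 cancel). In terms of u = z/a (A² and the length scale cancel between numerator and denominator), P = [∫_{0}^{1.5} e^(-2·u) du] / [∫_{0}^{∞} e^(-2·u) du].
Using ∫ e^(-2·u) du = -e^(-2·u)/2, the numerator is 1/2 - e^(-3)/2 and the denominator is 1/2.
This works out to P = 0.95021.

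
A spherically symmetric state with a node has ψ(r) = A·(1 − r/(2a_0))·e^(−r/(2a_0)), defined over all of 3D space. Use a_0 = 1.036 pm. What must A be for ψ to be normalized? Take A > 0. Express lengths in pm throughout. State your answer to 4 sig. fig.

A ≈ 0.1892 pm^(-3/2)

Normalization requires ∫|ψ|² 4πr² dr = 1, integrated from 0 to ∞.
In 3D with spherical symmetry the volume element is 4πr² dr.
With ∫₀^∞ r^4 e^(−αr) dr = 4!/α^5, the integral (without the A² prefactor) comes out to 8·π·a_0^3.
With a_0 = 1.036: A² = 0.035783 and A = 0.18916.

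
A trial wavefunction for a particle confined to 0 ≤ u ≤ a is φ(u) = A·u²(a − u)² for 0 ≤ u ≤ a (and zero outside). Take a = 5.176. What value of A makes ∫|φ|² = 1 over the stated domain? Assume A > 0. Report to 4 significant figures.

A ≈ 0.01537

We need A² ∫|f|² du = 1, taking the integral from 0 to a.
Expanding the polynomial and integrating term by term, the integral (without the A² prefactor) comes out to a^9/630.
Hence A² = 1/[a^9/630].
With a = 5.176: A² = 0.00023626 and A = 0.015371.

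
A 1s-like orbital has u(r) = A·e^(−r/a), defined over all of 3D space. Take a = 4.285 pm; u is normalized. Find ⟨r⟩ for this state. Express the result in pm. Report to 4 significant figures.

⟨r⟩ = ∫ r |u|² 4πr² dr over the full domain.
The ratio of the moment integral to the normalization integral gives ⟨r⟩ = 3·a/2.
Putting a = 4.285 gives 6.4275.

⟨r⟩ ≈ 6.428 pm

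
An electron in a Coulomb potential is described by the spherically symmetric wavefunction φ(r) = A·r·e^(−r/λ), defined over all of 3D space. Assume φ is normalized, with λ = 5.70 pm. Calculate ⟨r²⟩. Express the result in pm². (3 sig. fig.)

⟨r²⟩ = ∫ r^2 |φ|² 4πr² dr over the full domain.
With ∫₀^∞ r^6 e^(−αr) dr = 6!/α^7, since the A² factors cancel between numerator and denominator, ⟨r²⟩ = 15·λ^2/2.
With λ = 5.70, ⟨r^2⟩ = 243.7.

⟨r^2⟩ ≈ 244 pm^2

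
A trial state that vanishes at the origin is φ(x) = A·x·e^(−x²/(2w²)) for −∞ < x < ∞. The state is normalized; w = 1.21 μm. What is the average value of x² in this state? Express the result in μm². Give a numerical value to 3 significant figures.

⟨x^2⟩ ≈ 2.20 μm^2

By definition ⟨x²⟩ = ∫ x^2 |φ(x)|² dx.
Since the A² factors cancel between numerator and denominator, ⟨x²⟩ = 3·w^2/2.
Putting w = 1.21 gives 2.196.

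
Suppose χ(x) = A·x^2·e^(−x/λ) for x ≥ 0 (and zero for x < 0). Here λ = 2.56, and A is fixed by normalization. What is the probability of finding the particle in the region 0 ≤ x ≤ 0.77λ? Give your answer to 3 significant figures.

P ≈ 0.0205

P = ∫_{0}^{0.77λ} |χ(x)|² dx.
With A² fixed by ∫|χ|² = 1, i.e. A² = (3·λ^5/4)^(−1), substitute and integrate.
Let u = x/λ; then A² and the length scale cancel, so P = ∫_{0}^{0.77} u^4·e^(-2·u) du ÷ ∫_{0}^{∞} u^4·e^(-2·u) du.
An antiderivative of u^4·e^(-2·u) is -(u^4/2 + u^3 + 3·u^2/2 + 3·u/2 + 3/4)·e^(-2·u); evaluating from 0 to 0.77 gives ≈ 0.015391, while the full integral is 3/4.
Taking the ratio, P = 0.02052.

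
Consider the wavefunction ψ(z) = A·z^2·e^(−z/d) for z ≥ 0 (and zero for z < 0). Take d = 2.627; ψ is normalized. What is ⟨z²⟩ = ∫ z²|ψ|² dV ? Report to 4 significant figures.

⟨z^2⟩ ≈ 51.76

The expectation value is the |ψ|²-weighted average of z^2: ∫ z^2|ψ|² dz.
Since the A² factors cancel between numerator and denominator, ⟨z²⟩ = 15·d^2/2.
Putting d = 2.627 gives 51.758.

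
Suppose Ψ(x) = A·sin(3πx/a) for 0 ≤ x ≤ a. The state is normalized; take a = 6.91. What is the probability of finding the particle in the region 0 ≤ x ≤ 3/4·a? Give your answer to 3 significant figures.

|Ψ|² is the probability density, so P = ∫_{0}^{3/4·a} |Ψ|² dx.
With A² fixed by ∫|Ψ|² = 1, i.e. A² = (a/2)^(−1), substitute and integrate.
In terms of u = x/a (A² and the length scale cancel between numerator and denominator), P = [∫_{0}^{3/4} sin(3·π·u)^2 du] / [∫_{0}^{1} sin(3·π·u)^2 du].
With ∫ sin(3·π·u)^2 du = u/2 - sin(6·π·u)/(12·π) + C, the region integral is 3/8 - 1/(12·π) and the full one is 1/2.
Taking the ratio, P = (-2 + 9·π)/(12·π).

P ≈ 0.697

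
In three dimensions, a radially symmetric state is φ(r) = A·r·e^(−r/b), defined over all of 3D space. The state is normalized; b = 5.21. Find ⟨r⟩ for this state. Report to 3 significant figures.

⟨r⟩ = ∫ r |φ|² 4πr² dr over the full domain.
Since the A² factors cancel between numerator and denominator, ⟨r⟩ = 5·b/2.
With b = 5.21, ⟨r⟩ = 13.03.

⟨r⟩ ≈ 13.0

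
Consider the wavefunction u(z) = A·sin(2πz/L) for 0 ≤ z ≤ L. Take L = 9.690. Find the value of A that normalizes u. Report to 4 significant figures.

We need A² ∫|f|² dz = 1, taking the integral from 0 to L.
Using sin²θ = (1 − cos 2θ)/2, the integral (without the A² prefactor) comes out to L/2.
Substituting L = 9.690 gives A² = 0.20640, so A = 0.45431.

A ≈ 0.4543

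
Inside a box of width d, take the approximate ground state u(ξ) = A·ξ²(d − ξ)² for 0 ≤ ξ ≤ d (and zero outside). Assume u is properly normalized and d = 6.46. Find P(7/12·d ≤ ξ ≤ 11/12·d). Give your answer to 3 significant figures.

P = ∫_{7/12·d}^{11/12·d} |u(ξ)|² dξ.
With A² fixed by ∫|u|² = 1, i.e. A² = (d^9/630)^(−1), substitute and integrate.
In terms of t = ξ/d (A² and the length scale cancel between numerator and denominator), P = [∫_{7/12}^{11/12} t^4·(1 - t)^4 dt] / [∫_{0}^{1} t^4·(1 - t)^4 dt].
With ∫ t^4·(1 - t)^4 dt = t^5·(70·t^4 - 315·t^3 + 540·t^2 - 420·t + 126)/630 + C, the region integral is ≈ 0.00047929 and the full one is 1/630.
This works out to P = 0.3019.

P ≈ 0.302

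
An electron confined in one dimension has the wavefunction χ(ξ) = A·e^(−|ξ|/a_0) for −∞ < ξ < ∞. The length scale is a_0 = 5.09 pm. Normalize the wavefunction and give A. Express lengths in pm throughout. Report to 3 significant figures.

The normalization condition is ∫|χ|² dξ = 1 from −∞ to ∞.
Carrying out the integral gives A² · a_0.
Hence A² = 1/[a_0].
With a_0 = 5.09: A² = 0.1965 and A = 0.4432.

A ≈ 0.443 pm^(-1/2)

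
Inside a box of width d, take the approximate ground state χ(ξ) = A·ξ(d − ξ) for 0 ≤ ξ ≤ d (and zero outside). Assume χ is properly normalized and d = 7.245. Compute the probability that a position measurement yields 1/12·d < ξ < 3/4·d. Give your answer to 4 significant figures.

P ≈ 0.8914

The probability is P = ∫ |χ|² dξ over [1/12·d, 3/4·d].
With A² fixed by ∫|χ|² = 1, i.e. A² = (d^5/30)^(−1), substitute and integrate.
Let u = ξ/d; then A² and the length scale cancel, so P = ∫_{1/12}^{3/4} u^2·(1 - u)^2 du ÷ ∫_{0}^{1} u^2·(1 - u)^2 du.
An antiderivative of u^2·(1 - u)^2 is u^3·(6·u^2 - 15·u + 10)/30; evaluating from 1/12 to 3/4 gives ≈ 0.0297132, while the full integral is 1/30.
This works out to P = 4621/5184.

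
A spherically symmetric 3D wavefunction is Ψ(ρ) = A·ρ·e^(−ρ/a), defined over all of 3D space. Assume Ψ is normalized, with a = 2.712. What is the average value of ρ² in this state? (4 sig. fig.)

⟨ρ^2⟩ ≈ 55.16

By definition ⟨ρ²⟩ = ∫ ρ^2 |Ψ(ρ)|² 4πρ² dρ.
Recall ∫₀^∞ ρ^m e^(−ρ/β) dρ = m!·β^(m+1), since the A² factors cancel between numerator and denominator, ⟨ρ²⟩ = 15·a^2/2.
Putting a = 2.712 gives 55.162.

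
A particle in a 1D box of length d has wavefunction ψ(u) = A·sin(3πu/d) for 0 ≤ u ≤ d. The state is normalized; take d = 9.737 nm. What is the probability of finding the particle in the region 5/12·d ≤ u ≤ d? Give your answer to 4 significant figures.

P ≈ 0.6364

The probability is P = ∫ |ψ|² du over [5/12·d, d].
With A² fixed by ∫|ψ|² = 1, i.e. A² = (d/2)^(−1), substitute and integrate.
Let t = u/d; then A² and the length scale cancel, so P = ∫_{5/12}^{1} sin(3·π·t)^2 dt ÷ ∫_{0}^{1} sin(3·π·t)^2 dt.
With ∫ sin(3·π·t)^2 dt = t/2 - sin(6·π·t)/(12·π) + C, the region integral is 1/(12·π) + 7/24 and the full one is 1/2.
This works out to P = (2 + 7·π)/(12·π).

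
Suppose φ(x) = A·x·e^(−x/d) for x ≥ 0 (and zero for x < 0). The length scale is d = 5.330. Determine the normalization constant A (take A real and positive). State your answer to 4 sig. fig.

Normalization requires ∫|φ|² dx = 1, integrated from 0 to ∞.
Using ∫₀^∞ xⁿ e^(−αx) dx = n!/αⁿ⁺¹, with φ = A·x·e^(−x/d), the integral evaluates to A²·[d^3/4].
Hence A² = 1/[d^3/4].
With d = 5.330: A² = 0.026417 and A = 0.16253.

A ≈ 0.1625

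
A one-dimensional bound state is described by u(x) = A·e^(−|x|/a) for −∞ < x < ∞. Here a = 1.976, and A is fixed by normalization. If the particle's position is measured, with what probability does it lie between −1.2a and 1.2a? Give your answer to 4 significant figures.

P = ∫_{−1.2a}^{1.2a} |u(x)|² dx.
With A² fixed by ∫|u|² = 1, i.e. A² = (a)^(−1), substitute and integrate.
By symmetry take twice the x ≥ 0 contribution in numerator and denominator; the 2's cancel. Substituting t = x/a, A² and the length scale cancel in the ratio: P = ∫_{0}^{1.2} e^(-2·t) dt / ∫_{0}^{∞} e^(-2·t) dt.
With ∫ e^(-2·t) dt = -e^(-2·t)/2 + C, the region integral is 1/2 - e^(-12/5)/2 and the full one is 1/2.
The result is P = 0.90928.

P ≈ 0.9093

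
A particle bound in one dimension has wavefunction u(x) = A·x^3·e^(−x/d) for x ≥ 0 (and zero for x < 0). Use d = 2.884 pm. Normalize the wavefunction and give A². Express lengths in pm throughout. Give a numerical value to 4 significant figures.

We need A² ∫|f|² dx = 1, taking the integral from 0 to ∞.
With ∫₀^∞ x^6 e^(−αx) dx = 6!/α^7, the integral (without the A² prefactor) comes out to 45·d^7/8.
Plugging in d = 2.884 yields A = 0.010350.

A^2 ≈ 0.0001071 pm^(-7)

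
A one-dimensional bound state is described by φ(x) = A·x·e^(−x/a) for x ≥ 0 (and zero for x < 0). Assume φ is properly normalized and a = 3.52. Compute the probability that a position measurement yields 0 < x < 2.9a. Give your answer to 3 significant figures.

P ≈ 0.928

|φ|² is the probability density, so P = ∫_{0}^{2.9a} |φ|² dx.
With A² fixed by ∫|φ|² = 1, i.e. A² = (a^3/4)^(−1), substitute and integrate.
Let u = x/a; then A² and the length scale cancel, so P = ∫_{0}^{2.9} u^2·e^(-2·u) du ÷ ∫_{0}^{∞} u^2·e^(-2·u) du.
Using ∫ u^2·e^(-2·u) du = -(2·u^2 + 2·u + 1)·e^(-2·u)/4, the numerator is 1/4 - 1181·e^(-29/5)/200 and the denominator is 1/4.
Evaluating gives P = 0.9285.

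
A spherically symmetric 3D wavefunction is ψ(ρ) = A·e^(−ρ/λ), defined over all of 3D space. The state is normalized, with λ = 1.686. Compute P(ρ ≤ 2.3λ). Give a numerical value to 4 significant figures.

P = ∫ |ψ|² 4πρ² dρ over ρ ≤ 2.3λ.
Normalization gives A² = 1/(π·λ^3).
In terms of u = ρ/λ (A², 4π and the length scale all cancel between numerator and denominator), P = [∫_{0}^{2.3} u^2·e^(-2·u) du] / [∫_{0}^{∞} u^2·e^(-2·u) du].
With ∫ u^2·e^(-2·u) du = -(2·u^2 + 2·u + 1)·e^(-2·u)/4 + C, the region integral is 1/4 - 809·e^(-23/5)/200 and the full one is 1/4.
This evaluates to P = 0.83736.

P ≈ 0.8374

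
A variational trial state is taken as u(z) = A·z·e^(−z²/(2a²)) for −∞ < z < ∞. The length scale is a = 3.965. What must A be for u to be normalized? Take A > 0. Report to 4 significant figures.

Normalization requires ∫|u|² dz = 1, integrated from −∞ to ∞.
With u = A·z·e^(−z²/(2a²)), the integral evaluates to A²·[√(π)·a^3/2].
Setting this equal to 1 gives A² = 1/(√(π)·a^3/2).
Substituting a = 3.965 gives A² = 0.018102, so A = 0.13454.

A ≈ 0.1345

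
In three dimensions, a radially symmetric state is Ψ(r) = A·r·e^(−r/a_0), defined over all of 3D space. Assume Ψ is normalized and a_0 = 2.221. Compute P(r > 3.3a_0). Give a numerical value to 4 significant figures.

P ≈ 0.2127

P = ∫ |Ψ|² 4πr² dr over r > 3.3a_0.
A² is fixed by ∫₀^∞ 4πr²|Ψ|² dr = 1, i.e. A² = (3·π·a_0^5)^(−1).
In terms of u = r/a_0 (A², 4π and the length scale all cancel between numerator and denominator), P = [∫_{3.3}^{∞} u^4·e^(-2·u) du] / [∫_{0}^{∞} u^4·e^(-2·u) du].
Using ∫ u^4·e^(-2·u) du = -(u^4/2 + u^3 + 3·u^2/2 + 3·u/2 + 3/4)·e^(-2·u), the numerator is ≈ 0.159528 and the denominator is 3/4.
The region integral divided by the full integral gives P = 0.21270.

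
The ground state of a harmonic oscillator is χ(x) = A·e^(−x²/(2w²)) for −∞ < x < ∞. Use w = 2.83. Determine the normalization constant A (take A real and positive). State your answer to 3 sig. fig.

Require ∫ |χ|² dx = 1 over the whole domain.
Carrying out the integral gives A² · √(π)·w.
Hence A² = 1/[√(π)·w].
Plugging in w = 2.83 yields A = 0.4465.

A ≈ 0.446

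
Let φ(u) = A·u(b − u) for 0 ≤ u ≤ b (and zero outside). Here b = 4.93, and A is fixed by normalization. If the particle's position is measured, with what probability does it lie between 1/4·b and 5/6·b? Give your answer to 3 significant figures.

P ≈ 0.861

|φ|² is the probability density, so P = ∫_{1/4·b}^{5/6·b} |φ|² du.
The normalization integral ∫|φ|²du over the whole domain equals b^5/30·A², and A² cancels in the ratio.
Substituting t = u/b, A² and the length scale cancel in the ratio: P = ∫_{1/4}^{5/6} t^2·(1 - t)^2 dt / ∫_{0}^{1} t^2·(1 - t)^2 dt.
Using ∫ t^2·(1 - t)^2 dt = t^3·(6·t^2 - 15·t + 10)/30, the numerator is ≈ 0.028700 and the denominator is 1/30.
Taking the ratio, P = 0.8610.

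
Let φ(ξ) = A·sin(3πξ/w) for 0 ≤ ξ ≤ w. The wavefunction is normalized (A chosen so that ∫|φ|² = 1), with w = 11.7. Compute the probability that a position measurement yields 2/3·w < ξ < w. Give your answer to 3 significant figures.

The probability is P = ∫ |φ|² dξ over [2/3·w, w].
Since A² = 1/(w/2), this is the region integral divided by the full normalization integral.
Let u = ξ/w; then A² and the length scale cancel, so P = ∫_{2/3}^{1} sin(3·π·u)^2 du ÷ ∫_{0}^{1} sin(3·π·u)^2 du.
Using ∫ sin(3·π·u)^2 du = u/2 - sin(6·π·u)/(12·π), the numerator is 1/6 and the denominator is 1/2.
The result is P = 1/3.

P ≈ 0.333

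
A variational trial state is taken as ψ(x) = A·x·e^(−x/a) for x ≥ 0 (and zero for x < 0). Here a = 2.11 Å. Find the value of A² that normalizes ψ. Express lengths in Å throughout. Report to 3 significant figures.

Require ∫ |ψ|² dx = 1 over the whole domain.
Using ∫₀^∞ xⁿ e^(−αx) dx = n!/αⁿ⁺¹, with ψ = A·x·e^(−x/a), the integral evaluates to A²·[a^3/4].
Hence A² = 1/[a^3/4].
With a = 2.11: A² = 0.4258 and A = 0.6525.

A^2 ≈ 0.426 Å^(-3)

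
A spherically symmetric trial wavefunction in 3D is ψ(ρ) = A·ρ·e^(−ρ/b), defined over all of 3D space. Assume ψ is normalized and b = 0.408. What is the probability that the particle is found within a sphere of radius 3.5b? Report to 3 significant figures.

P ≈ 0.827

With dV = 4πρ²dρ, the probability is ∫|ψ|² dV over ρ ≤ 3.5b.
The full normalization integral is A²·[3·π·b^5] = 1, fixing A².
In terms of u = ρ/b (A², 4π and the length scale all cancel between numerator and denominator), P = [∫_{0}^{3.5} u^4·e^(-2·u) du] / [∫_{0}^{∞} u^4·e^(-2·u) du].
Using ∫ u^4·e^(-2·u) du = -(u^4/2 + u^3 + 3·u^2/2 + 3·u/2 + 3/4)·e^(-2·u), the numerator is 3/4 - 4553·e^(-7)/32 and the denominator is 3/4.
The region integral divided by the full integral gives P = 0.8270.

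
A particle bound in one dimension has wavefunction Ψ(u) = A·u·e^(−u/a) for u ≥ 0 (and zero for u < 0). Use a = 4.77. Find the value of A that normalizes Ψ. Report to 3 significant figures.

Require ∫ |Ψ|² du = 1 over the whole domain.
Recall ∫₀^∞ u^m e^(−u/β) du = m!·β^(m+1), with Ψ = A·u·e^(−u/a), the integral evaluates to A²·[a^3/4].
Hence A² = 1/[a^3/4].
Substituting a = 4.77 gives A² = 0.03686, so A = 0.1920.

A ≈ 0.192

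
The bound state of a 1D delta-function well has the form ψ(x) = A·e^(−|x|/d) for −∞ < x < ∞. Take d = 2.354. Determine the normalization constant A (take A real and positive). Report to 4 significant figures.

A ≈ 0.6518

The normalization condition is ∫|ψ|² dx = 1 from −∞ to ∞.
The integral (without the A² prefactor) comes out to d.
Setting this equal to 1 gives A² = 1/(d).
Plugging in d = 2.354 yields A = 0.65177.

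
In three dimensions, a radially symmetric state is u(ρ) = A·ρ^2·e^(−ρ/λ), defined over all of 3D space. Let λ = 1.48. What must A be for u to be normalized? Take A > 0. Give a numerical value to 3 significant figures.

Require ∫ |u|² 4πρ² dρ = 1 over the whole domain.
The angular integral contributes 4π, leaving ∫₀^∞ ρ²|u|² dρ.
Using ∫₀^∞ ρⁿ e^(−αρ) dρ = n!/αⁿ⁺¹, carrying out the integral gives A² · 45·π·λ^7/2.
Hence A² = 1/[45·π·λ^7/2].
With λ = 1.48: A² = 0.0009096 and A = 0.03016.

A ≈ 0.0302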